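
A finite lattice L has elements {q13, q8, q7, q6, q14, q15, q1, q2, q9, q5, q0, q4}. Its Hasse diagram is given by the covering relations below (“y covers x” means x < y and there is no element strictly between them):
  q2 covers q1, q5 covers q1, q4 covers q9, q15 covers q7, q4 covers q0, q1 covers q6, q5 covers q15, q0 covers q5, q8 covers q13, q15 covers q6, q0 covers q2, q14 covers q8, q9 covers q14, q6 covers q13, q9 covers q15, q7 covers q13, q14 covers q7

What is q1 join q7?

Common upper bounds of {q1, q7}: q0, q4, q5.
The least among these is q5.

q5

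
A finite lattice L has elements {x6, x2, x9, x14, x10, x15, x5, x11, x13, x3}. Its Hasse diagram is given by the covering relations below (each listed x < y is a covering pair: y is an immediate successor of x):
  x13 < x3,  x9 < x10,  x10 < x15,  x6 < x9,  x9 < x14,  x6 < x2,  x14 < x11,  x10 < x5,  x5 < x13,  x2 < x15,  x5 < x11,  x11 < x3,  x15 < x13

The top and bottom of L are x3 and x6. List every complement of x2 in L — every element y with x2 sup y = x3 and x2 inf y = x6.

Need y with x2 ∨ y = x3 and x2 ∧ y = x6.
Checking each element gives: x11, x14.

x11, x14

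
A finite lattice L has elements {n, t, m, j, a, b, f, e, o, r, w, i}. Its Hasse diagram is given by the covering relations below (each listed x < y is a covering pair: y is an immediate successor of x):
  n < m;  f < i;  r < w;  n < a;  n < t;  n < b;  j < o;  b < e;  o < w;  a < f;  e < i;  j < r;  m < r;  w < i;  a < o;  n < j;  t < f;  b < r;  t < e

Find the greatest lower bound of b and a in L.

Common lower bounds of {b, a}: n.
The greatest among these is n.

n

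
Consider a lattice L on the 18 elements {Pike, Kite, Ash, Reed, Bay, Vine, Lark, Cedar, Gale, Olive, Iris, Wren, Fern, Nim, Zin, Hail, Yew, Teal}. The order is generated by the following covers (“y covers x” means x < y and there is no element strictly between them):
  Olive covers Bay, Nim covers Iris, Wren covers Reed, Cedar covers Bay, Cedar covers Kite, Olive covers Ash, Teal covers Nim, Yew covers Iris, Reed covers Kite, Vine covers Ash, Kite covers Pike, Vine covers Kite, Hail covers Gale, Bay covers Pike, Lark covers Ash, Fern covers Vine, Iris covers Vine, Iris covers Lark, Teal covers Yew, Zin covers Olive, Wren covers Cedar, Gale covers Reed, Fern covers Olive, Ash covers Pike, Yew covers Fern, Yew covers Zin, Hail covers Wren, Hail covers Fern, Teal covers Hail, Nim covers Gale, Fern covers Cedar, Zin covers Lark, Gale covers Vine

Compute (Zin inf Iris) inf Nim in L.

Zin ∧ Iris = Lark
Lark ∧ Nim = Lark

Lark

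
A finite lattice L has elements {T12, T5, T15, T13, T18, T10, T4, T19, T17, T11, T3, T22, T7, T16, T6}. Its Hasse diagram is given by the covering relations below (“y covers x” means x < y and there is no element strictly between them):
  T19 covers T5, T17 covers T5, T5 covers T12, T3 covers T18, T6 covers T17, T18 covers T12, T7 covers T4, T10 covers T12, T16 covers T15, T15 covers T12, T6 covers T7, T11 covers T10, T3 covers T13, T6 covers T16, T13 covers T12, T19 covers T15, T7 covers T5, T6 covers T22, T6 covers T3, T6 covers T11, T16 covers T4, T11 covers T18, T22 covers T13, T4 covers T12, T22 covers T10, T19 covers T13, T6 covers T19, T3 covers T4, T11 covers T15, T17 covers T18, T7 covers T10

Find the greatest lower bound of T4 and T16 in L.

Common lower bounds of {T4, T16}: T12, T4.
The greatest among these is T4.

T4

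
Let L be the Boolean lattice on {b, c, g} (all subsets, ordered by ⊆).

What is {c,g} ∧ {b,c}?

Common lower bounds of {{c,g}, {b,c}}: {c}, {}.
The greatest among these is {c}.

{c}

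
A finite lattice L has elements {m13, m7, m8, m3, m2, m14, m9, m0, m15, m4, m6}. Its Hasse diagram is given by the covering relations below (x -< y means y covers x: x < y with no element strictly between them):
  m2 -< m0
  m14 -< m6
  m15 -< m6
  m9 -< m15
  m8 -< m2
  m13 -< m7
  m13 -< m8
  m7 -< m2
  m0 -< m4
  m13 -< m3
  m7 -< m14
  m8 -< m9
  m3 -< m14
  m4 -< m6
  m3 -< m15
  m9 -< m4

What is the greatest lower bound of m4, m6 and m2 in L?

m2

Common lower bounds of {m4, m6, m2}: m13, m2, m7, m8.
The greatest among these is m2.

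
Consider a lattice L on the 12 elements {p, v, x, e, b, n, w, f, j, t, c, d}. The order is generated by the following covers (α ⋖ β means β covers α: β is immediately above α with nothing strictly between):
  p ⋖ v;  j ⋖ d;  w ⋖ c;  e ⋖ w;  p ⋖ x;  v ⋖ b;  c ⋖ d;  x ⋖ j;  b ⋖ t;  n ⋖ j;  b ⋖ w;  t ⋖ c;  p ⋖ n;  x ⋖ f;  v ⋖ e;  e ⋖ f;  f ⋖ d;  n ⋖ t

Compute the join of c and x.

Common upper bounds of {c, x}: d.
The least among these is d.

d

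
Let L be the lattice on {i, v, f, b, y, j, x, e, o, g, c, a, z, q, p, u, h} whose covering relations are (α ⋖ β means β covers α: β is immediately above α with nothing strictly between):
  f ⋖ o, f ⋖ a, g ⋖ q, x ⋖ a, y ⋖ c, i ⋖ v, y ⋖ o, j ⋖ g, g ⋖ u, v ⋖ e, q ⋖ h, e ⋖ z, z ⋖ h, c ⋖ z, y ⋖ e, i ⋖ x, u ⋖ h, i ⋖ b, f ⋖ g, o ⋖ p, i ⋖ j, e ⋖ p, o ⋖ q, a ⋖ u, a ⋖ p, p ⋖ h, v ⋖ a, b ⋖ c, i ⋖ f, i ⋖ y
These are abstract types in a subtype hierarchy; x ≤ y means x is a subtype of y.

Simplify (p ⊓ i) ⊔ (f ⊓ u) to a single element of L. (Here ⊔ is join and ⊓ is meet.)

f

p ∧ i = i
f ∧ u = f
i ∨ f = f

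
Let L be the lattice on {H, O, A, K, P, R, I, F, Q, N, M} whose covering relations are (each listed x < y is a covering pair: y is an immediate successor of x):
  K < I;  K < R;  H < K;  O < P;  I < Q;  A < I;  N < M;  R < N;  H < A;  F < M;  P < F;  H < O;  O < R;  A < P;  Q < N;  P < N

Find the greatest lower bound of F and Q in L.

Common lower bounds of {F, Q}: A, H.
The greatest among these is A.

A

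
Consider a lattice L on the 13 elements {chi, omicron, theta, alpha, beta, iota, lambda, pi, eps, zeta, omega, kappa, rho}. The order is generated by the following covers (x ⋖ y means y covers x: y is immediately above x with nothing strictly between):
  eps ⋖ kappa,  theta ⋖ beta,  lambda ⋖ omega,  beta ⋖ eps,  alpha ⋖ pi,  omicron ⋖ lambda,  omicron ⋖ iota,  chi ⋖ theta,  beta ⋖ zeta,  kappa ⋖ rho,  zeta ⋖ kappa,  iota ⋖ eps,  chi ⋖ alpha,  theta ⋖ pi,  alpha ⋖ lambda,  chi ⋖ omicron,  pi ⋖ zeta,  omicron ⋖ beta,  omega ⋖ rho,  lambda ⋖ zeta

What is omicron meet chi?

Common lower bounds of {omicron, chi}: chi.
The greatest among these is chi.

chi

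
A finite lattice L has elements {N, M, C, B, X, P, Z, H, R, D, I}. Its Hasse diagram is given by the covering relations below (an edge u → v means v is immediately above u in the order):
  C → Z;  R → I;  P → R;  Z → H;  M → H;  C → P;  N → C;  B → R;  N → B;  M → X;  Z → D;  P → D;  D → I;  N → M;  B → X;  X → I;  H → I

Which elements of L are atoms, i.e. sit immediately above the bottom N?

The atoms are exactly the elements that cover N: B, C, M.

B, C, M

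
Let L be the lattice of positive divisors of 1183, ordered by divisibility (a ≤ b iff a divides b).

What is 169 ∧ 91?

In the divisibility order, the meet is the greatest common divisor: gcd(169, 91) = 13.

13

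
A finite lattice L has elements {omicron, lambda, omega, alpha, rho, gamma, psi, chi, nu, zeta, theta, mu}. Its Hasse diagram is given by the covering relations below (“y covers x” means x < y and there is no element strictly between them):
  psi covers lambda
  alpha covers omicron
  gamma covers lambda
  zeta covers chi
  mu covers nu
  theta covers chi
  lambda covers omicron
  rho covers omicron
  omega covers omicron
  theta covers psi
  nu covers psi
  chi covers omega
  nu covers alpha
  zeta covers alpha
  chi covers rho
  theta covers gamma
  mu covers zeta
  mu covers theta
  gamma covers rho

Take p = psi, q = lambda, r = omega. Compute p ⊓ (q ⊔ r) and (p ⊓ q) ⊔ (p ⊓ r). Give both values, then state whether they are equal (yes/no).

psi; lambda; no

q ⊔ r = theta, so p ⊓ (q ⊔ r) = psi ⊓ theta = psi.
p ⊓ q = lambda and p ⊓ r = omicron, so (p ⊓ q) ⊔ (p ⊓ r) = lambda ⊔ omicron = lambda.
Equal: no.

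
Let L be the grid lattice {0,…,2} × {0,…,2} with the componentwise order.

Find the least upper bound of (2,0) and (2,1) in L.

In a product of chains, the join is componentwise max, giving (2,1).

(2,1)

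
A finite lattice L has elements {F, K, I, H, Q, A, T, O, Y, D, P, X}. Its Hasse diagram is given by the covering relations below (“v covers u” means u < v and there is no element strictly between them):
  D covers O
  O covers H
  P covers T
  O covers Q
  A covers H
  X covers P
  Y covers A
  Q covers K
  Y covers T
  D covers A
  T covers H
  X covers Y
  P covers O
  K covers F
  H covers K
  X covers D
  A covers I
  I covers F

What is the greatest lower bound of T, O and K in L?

K

Common lower bounds of {T, O, K}: F, K.
The greatest among these is K.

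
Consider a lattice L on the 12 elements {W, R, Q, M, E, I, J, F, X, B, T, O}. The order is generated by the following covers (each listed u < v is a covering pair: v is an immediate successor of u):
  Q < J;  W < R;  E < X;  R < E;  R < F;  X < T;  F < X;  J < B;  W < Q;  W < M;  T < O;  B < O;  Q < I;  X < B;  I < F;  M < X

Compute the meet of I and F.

Common lower bounds of {I, F}: I, Q, W.
The greatest among these is I.

I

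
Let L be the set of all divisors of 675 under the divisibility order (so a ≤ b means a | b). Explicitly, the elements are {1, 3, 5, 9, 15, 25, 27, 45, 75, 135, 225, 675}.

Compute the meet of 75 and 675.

In the divisibility order, the meet is the greatest common divisor: gcd(75, 675) = 75.

75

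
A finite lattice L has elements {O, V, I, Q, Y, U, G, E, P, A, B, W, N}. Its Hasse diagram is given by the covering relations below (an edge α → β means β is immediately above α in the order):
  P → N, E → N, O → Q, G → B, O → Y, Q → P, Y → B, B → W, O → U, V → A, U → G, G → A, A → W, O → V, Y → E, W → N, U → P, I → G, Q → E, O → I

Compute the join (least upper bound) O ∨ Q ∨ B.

N

Common upper bounds of {O, Q, B}: N.
The least among these is N.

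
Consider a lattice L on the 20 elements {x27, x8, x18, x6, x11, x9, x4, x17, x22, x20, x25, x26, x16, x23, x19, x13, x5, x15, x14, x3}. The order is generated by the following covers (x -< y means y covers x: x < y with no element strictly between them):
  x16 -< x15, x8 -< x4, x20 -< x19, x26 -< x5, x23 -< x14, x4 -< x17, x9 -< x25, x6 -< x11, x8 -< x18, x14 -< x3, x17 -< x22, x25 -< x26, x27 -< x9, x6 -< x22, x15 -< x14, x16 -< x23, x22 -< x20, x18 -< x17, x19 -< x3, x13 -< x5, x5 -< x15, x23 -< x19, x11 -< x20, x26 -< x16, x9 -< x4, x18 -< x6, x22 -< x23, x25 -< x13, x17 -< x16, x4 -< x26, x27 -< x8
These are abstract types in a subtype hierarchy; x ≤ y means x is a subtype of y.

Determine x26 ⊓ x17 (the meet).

x4

Common lower bounds of {x26, x17}: x27, x4, x8, x9.
The greatest among these is x4.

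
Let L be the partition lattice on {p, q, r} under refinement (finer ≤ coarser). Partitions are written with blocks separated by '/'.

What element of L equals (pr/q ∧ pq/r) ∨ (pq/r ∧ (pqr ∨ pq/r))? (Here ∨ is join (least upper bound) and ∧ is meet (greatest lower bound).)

pr/q ∧ pq/r = p/q/r
pqr ∨ pq/r = pqr
pq/r ∧ pqr = pq/r
p/q/r ∨ pq/r = pq/r

pq/r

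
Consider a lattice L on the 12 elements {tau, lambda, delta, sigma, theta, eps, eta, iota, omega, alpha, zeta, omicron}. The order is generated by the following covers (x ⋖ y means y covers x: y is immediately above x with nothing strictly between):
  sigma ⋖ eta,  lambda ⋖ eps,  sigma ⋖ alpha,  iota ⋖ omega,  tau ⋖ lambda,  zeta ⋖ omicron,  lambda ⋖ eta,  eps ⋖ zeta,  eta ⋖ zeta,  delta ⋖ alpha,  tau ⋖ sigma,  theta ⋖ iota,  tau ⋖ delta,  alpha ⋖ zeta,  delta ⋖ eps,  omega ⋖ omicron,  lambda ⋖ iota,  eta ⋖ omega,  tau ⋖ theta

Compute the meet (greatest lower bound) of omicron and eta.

Common lower bounds of {omicron, eta}: eta, lambda, sigma, tau.
The greatest among these is eta.

eta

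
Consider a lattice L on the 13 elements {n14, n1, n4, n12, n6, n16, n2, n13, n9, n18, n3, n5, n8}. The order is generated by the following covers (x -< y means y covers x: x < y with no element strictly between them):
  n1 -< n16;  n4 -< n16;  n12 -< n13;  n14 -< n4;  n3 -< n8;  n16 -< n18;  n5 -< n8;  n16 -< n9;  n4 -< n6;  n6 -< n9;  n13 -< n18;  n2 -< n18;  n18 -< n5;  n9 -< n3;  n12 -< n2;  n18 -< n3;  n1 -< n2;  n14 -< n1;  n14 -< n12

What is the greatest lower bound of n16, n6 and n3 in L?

n4

Common lower bounds of {n16, n6, n3}: n14, n4.
The greatest among these is n4.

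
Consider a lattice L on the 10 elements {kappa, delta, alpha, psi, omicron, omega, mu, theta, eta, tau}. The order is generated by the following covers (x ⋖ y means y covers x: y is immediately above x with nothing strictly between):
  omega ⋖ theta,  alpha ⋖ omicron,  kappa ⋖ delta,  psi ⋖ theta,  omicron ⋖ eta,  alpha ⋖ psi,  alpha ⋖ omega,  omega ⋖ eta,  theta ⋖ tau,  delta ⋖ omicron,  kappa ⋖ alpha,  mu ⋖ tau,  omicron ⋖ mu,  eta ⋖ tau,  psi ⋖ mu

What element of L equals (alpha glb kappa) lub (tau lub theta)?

alpha ∧ kappa = kappa
tau ∨ theta = tau
kappa ∨ tau = tau

tau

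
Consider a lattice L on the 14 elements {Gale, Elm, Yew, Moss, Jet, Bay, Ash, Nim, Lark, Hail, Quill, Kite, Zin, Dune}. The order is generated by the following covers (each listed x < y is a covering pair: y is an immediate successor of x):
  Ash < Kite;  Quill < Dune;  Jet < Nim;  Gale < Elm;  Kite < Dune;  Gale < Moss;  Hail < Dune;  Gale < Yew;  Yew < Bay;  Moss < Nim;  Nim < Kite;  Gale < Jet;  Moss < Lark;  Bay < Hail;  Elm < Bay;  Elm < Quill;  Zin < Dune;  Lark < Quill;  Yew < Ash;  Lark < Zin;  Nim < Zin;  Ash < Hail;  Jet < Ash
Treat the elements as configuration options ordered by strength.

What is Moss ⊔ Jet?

Nim

Common upper bounds of {Moss, Jet}: Dune, Kite, Nim, Zin.
The least among these is Nim.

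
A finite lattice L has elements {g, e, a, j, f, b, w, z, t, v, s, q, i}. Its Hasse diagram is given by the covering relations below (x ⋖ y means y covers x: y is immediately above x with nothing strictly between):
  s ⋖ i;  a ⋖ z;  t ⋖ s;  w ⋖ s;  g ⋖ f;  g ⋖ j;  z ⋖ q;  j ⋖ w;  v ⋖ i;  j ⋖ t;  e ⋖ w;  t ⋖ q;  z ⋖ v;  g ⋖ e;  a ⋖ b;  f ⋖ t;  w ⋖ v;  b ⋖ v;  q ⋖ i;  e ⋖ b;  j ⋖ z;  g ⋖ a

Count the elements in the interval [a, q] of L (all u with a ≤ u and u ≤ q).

3

The interval [a, q] = {a, q, z}, which has 3 elements.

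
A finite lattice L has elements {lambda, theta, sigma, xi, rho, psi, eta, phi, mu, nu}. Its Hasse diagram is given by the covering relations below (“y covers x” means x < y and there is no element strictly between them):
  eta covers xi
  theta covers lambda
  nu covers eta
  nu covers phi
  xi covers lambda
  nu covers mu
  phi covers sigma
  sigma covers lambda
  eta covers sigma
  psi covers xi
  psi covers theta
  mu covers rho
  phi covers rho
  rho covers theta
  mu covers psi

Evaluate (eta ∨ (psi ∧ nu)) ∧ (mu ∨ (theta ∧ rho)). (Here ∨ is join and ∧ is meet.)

mu

psi ∧ nu = psi
eta ∨ psi = nu
theta ∧ rho = theta
mu ∨ theta = mu
nu ∧ mu = mu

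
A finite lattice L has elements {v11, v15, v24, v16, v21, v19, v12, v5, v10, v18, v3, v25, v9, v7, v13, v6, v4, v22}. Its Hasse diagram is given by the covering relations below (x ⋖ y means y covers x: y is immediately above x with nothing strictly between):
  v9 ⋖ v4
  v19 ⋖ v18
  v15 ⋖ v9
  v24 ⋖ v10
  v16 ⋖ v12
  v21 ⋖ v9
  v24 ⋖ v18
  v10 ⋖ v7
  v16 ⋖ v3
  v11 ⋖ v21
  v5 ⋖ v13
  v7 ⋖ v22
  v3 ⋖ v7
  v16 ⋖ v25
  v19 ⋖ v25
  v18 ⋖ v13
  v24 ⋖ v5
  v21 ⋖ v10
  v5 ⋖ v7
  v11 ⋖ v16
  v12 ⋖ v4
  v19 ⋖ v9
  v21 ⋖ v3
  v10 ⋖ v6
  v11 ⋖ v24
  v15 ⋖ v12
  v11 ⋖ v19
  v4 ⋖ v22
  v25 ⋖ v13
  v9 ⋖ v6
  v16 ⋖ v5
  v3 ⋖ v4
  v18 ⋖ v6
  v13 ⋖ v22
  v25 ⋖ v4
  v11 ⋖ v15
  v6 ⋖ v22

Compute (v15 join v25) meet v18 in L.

v19

v15 ∨ v25 = v4
v4 ∧ v18 = v19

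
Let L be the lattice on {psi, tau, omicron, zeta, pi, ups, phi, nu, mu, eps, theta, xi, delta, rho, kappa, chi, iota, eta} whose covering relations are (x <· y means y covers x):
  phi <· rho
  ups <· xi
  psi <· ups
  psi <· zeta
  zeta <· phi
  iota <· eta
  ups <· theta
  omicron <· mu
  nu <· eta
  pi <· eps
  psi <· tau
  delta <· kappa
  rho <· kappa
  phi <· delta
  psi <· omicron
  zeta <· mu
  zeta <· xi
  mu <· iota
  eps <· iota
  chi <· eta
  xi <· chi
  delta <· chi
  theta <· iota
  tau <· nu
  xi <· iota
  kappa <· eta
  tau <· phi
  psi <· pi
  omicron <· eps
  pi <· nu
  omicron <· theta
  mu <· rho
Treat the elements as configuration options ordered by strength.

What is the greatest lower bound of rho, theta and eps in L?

Common lower bounds of {rho, theta, eps}: omicron, psi.
The greatest among these is omicron.

omicron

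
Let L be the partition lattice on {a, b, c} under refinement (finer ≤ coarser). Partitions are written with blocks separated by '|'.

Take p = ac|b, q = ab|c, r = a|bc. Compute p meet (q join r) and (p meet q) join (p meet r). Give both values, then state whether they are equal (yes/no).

ac|b; a|b|c; no

q join r = abc, so p meet (q join r) = ac|b meet abc = ac|b.
p meet q = a|b|c and p meet r = a|b|c, so (p meet q) join (p meet r) = a|b|c join a|b|c = a|b|c.
Equal: no.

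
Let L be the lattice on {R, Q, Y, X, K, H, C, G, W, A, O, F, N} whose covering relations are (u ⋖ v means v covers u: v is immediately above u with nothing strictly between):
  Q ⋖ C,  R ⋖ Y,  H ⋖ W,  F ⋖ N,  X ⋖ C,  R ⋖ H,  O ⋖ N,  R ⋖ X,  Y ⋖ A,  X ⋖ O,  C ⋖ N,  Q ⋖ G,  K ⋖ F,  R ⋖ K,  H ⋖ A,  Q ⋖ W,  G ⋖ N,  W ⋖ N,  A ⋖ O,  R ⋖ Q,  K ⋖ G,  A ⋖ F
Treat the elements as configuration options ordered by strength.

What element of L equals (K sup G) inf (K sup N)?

K ∨ G = G
K ∨ N = N
G ∧ N = G

G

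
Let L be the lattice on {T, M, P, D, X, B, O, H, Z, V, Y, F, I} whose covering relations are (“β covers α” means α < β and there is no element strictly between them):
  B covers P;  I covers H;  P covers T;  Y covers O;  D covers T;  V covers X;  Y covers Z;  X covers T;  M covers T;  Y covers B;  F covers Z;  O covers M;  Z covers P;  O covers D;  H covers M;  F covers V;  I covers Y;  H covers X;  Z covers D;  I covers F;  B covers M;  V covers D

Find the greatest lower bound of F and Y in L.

Common lower bounds of {F, Y}: D, P, T, Z.
The greatest among these is Z.

Z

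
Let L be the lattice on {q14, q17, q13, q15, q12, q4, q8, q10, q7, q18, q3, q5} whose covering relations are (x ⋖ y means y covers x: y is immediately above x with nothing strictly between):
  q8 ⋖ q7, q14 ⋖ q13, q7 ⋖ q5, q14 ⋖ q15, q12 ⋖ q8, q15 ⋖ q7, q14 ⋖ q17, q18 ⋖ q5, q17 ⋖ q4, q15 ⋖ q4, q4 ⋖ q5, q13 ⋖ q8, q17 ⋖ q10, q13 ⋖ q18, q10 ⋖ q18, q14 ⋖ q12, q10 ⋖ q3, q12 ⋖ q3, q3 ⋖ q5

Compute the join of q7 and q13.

q7

Common upper bounds of {q7, q13}: q5, q7.
The least among these is q7.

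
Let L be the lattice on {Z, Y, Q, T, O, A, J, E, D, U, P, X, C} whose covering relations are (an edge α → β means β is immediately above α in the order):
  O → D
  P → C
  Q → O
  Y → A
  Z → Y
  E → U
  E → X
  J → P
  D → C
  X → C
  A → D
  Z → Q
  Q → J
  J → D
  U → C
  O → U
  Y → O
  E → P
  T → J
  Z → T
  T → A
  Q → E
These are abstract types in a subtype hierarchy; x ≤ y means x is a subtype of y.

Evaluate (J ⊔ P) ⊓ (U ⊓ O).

Q

J ∨ P = P
U ∧ O = O
P ∧ O = Q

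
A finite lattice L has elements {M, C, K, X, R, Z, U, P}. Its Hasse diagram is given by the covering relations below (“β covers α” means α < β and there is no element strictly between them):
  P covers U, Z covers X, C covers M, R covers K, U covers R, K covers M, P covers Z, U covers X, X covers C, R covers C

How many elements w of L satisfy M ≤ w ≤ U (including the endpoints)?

The interval [M, U] = {C, K, M, R, U, X}, which has 6 elements.

6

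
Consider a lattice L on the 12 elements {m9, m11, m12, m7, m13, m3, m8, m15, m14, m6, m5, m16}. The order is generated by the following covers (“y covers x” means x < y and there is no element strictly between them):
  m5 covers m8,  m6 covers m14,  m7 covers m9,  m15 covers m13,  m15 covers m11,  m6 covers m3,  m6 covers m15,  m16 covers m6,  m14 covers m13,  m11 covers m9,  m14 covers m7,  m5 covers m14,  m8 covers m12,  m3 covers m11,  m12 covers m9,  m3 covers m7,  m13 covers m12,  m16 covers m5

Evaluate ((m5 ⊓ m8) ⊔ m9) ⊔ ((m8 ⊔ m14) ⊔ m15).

m5 ∧ m8 = m8
m8 ∨ m9 = m8
m8 ∨ m14 = m5
m5 ∨ m15 = m16
m8 ∨ m16 = m16

m16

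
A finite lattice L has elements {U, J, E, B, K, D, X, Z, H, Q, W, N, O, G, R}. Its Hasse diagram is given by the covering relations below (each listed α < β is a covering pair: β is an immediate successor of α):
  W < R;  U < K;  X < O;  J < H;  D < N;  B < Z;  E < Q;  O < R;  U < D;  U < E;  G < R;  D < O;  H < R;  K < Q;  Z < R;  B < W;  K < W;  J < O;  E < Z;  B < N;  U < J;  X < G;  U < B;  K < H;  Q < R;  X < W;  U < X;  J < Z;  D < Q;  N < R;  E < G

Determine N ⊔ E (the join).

Common upper bounds of {N, E}: R.
The least among these is R.

R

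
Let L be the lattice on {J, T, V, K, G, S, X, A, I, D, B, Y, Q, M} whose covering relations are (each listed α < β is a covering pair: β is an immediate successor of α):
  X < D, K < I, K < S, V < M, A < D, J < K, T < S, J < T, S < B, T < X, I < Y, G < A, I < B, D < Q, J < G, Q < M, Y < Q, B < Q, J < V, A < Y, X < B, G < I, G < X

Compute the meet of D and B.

Common lower bounds of {D, B}: G, J, T, X.
The greatest among these is X.

X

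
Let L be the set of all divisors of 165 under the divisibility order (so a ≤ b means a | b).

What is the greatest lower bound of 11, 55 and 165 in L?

In the divisibility order, the meet is the greatest common divisor: gcd(11, 55, 165) = 11.

11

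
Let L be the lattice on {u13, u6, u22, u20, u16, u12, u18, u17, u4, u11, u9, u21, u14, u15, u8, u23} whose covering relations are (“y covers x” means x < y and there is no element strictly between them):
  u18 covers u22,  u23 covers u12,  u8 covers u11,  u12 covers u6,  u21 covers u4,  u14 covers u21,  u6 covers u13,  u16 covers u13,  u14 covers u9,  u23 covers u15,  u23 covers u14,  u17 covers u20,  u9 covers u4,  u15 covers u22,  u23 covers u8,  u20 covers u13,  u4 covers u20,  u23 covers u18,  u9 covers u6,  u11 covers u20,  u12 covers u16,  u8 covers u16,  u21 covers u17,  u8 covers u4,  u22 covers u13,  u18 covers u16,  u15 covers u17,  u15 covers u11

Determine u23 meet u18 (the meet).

u18

Common lower bounds of {u23, u18}: u13, u16, u18, u22.
The greatest among these is u18.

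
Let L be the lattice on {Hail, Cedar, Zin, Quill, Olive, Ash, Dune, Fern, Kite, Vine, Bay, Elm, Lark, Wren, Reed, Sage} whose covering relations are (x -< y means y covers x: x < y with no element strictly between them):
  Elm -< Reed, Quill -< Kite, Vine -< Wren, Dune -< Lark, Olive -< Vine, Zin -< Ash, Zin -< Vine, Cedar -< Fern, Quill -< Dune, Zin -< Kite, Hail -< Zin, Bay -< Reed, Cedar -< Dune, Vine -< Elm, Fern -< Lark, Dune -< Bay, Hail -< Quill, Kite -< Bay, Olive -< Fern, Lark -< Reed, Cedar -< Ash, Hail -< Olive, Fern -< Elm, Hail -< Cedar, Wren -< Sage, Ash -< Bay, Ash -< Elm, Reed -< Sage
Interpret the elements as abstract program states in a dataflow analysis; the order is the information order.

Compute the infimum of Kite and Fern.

Hail

Common lower bounds of {Kite, Fern}: Hail.
The greatest among these is Hail.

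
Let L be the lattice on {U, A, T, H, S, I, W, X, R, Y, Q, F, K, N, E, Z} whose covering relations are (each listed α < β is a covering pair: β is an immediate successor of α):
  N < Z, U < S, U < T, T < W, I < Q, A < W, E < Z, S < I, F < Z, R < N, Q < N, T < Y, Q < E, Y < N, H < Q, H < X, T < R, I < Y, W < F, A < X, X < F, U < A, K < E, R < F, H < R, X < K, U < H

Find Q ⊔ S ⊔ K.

E

Common upper bounds of {Q, S, K}: E, Z.
The least among these is E.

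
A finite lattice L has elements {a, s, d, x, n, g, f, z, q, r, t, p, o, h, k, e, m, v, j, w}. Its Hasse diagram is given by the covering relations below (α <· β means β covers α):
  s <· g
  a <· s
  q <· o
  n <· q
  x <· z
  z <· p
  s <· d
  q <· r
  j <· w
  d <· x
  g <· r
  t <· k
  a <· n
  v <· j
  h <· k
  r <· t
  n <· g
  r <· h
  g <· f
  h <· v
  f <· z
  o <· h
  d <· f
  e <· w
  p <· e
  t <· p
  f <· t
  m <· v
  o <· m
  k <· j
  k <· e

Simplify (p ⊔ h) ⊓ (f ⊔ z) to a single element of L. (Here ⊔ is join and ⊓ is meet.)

p ∨ h = e
f ∨ z = z
e ∧ z = z

z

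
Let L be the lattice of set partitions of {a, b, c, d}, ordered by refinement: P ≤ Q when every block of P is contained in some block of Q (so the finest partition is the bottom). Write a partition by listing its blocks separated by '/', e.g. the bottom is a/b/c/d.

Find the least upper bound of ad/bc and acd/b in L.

The join of ad/bc and acd/b merges any blocks that overlap across the partitions, giving abcd.

abcd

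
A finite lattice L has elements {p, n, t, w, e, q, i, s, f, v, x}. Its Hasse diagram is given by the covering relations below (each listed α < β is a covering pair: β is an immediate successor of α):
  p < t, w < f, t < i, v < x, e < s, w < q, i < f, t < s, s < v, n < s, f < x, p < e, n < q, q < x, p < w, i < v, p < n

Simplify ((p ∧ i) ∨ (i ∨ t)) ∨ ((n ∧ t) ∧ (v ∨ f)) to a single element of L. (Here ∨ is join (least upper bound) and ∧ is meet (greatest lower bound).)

p ∧ i = p
i ∨ t = i
p ∨ i = i
n ∧ t = p
v ∨ f = x
p ∧ x = p
i ∨ p = i

i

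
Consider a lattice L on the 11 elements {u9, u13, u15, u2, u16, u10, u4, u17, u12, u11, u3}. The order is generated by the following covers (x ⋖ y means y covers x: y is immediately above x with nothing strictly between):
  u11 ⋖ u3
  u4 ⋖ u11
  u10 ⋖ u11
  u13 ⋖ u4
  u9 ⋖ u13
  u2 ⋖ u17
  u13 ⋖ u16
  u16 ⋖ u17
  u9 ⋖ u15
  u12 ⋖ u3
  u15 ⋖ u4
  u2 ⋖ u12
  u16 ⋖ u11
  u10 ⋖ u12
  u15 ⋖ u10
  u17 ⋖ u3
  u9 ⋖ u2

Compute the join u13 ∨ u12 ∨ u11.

Common upper bounds of {u13, u12, u11}: u3.
The least among these is u3.

u3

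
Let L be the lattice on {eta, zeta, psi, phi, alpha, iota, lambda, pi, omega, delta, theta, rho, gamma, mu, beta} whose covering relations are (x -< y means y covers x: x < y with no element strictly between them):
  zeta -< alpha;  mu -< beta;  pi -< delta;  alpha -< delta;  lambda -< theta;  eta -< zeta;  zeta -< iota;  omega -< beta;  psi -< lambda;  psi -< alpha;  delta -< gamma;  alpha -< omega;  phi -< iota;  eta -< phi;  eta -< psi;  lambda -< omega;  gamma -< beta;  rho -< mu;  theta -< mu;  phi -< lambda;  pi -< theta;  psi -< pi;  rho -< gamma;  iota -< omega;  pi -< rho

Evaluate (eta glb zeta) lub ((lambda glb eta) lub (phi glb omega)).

eta ∧ zeta = eta
lambda ∧ eta = eta
phi ∧ omega = phi
eta ∨ phi = phi
eta ∨ phi = phi

phi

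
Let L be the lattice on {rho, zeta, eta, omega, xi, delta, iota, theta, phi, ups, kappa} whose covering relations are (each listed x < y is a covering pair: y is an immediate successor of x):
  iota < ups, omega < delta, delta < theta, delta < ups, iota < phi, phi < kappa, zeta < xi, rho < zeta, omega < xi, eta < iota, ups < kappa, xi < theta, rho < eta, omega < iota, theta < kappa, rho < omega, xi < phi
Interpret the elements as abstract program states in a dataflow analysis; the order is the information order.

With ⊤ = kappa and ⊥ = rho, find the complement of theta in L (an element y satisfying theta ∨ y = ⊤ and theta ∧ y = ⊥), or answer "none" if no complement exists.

Need y with theta ∨ y = kappa and theta ∧ y = rho.
Checking each element gives: eta.

eta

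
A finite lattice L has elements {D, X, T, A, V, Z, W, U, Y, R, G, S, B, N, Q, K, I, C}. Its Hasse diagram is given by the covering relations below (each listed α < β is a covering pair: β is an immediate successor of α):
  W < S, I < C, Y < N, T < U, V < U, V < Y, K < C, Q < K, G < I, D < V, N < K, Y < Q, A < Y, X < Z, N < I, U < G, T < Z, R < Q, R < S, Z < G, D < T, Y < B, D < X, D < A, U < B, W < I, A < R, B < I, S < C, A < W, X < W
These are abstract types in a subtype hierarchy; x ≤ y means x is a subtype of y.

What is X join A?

Common upper bounds of {X, A}: C, I, S, W.
The least among these is W.

W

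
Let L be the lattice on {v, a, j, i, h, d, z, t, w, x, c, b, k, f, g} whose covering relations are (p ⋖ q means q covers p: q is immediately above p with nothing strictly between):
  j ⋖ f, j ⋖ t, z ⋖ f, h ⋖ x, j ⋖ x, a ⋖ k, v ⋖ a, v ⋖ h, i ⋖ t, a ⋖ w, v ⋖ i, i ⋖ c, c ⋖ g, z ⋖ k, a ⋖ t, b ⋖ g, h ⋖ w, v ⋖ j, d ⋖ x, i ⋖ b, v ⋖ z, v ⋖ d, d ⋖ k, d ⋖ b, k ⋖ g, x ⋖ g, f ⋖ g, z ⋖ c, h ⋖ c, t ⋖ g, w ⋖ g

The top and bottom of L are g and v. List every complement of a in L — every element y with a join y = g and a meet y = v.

Need y with a ∨ y = g and a ∧ y = v.
Checking each element gives: b, c, f, x.

b, c, f, x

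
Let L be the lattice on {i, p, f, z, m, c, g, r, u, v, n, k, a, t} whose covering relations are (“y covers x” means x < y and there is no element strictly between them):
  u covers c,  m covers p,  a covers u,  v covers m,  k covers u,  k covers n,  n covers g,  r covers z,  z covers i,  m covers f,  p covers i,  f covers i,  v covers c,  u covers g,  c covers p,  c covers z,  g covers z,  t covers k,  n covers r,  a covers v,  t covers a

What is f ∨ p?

m

Common upper bounds of {f, p}: a, m, t, v.
The least among these is m.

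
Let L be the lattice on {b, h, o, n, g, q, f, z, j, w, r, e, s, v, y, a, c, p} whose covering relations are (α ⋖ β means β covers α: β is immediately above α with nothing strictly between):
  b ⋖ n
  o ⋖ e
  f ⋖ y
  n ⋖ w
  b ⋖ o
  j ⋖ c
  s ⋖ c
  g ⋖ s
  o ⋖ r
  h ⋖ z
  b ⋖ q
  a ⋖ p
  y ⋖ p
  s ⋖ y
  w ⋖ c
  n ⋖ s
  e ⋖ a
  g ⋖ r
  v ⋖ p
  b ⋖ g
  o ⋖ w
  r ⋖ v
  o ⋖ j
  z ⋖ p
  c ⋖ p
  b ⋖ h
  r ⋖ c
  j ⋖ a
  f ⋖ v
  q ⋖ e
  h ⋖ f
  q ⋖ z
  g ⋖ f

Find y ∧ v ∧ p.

Common lower bounds of {y, v, p}: b, f, g, h.
The greatest among these is f.

f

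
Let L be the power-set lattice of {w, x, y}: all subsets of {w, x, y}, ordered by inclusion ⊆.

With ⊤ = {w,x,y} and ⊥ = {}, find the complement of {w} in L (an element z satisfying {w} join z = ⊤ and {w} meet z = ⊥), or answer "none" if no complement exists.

Need z with {w} ∨ z = {w,x,y} and {w} ∧ z = {}.
Checking each element gives: {x,y}.

{x,y}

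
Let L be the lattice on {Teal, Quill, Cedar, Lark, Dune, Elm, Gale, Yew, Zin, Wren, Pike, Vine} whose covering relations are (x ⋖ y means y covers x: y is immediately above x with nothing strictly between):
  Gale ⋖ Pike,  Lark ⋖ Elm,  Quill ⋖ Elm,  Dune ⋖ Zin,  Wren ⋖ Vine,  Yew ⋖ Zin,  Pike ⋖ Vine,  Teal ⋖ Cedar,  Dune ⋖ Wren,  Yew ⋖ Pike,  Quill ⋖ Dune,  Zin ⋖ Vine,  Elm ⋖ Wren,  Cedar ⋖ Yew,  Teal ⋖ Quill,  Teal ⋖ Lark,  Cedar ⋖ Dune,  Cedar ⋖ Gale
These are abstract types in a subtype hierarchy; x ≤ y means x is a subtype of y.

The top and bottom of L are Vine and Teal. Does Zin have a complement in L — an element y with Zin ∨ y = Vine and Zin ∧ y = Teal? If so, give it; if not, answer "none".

Need y with Zin ∨ y = Vine and Zin ∧ y = Teal.
Checking each element gives: Lark.

Lark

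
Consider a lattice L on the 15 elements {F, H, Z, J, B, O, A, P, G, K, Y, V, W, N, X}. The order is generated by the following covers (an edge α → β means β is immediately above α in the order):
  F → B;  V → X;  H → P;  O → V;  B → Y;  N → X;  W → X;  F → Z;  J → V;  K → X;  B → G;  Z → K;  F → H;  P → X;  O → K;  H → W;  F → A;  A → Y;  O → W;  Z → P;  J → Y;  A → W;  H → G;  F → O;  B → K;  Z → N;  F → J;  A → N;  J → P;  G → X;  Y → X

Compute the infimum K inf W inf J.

Common lower bounds of {K, W, J}: F.
The greatest among these is F.

F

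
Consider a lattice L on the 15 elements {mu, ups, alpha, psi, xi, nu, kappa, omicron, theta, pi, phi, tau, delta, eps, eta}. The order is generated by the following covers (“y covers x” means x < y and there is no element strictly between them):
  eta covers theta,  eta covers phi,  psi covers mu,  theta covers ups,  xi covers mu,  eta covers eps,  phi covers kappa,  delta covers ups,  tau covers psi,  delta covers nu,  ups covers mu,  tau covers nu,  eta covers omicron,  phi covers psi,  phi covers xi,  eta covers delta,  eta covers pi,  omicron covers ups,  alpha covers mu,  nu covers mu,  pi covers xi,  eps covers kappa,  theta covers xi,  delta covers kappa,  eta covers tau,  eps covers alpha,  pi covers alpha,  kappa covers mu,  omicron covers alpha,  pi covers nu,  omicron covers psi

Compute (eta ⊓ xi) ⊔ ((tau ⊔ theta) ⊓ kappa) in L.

eta ∧ xi = xi
tau ∨ theta = eta
eta ∧ kappa = kappa
xi ∨ kappa = phi

phi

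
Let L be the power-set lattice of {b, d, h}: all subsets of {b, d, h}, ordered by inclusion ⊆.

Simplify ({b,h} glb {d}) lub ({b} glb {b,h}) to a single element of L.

{b,h} ∧ {d} = ∅
{b} ∧ {b,h} = {b}
∅ ∨ {b} = {b}

{b}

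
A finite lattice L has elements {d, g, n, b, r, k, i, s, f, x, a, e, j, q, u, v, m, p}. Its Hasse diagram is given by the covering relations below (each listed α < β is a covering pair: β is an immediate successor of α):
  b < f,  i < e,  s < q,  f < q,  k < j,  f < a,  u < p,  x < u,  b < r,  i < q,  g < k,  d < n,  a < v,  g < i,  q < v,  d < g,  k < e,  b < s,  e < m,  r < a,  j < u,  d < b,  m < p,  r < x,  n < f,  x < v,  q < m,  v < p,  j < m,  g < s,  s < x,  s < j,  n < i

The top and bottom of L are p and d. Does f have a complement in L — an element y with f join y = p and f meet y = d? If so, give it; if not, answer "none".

For every candidate y, either f ∨ y ≠ p or f ∧ y ≠ d; no complement exists.

none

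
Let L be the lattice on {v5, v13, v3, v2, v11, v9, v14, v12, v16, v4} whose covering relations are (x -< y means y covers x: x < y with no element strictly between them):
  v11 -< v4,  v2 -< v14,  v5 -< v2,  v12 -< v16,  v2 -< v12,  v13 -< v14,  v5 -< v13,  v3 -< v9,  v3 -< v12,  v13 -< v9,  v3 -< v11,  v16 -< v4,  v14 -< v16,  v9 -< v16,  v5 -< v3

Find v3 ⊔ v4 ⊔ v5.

Common upper bounds of {v3, v4, v5}: v4.
The least among these is v4.

v4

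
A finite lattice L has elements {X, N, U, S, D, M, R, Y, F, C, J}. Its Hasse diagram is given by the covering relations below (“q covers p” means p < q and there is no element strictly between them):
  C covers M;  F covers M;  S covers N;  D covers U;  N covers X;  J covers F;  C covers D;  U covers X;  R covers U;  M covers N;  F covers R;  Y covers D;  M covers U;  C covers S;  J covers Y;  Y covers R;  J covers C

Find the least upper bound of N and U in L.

M

Common upper bounds of {N, U}: C, F, J, M.
The least among these is M.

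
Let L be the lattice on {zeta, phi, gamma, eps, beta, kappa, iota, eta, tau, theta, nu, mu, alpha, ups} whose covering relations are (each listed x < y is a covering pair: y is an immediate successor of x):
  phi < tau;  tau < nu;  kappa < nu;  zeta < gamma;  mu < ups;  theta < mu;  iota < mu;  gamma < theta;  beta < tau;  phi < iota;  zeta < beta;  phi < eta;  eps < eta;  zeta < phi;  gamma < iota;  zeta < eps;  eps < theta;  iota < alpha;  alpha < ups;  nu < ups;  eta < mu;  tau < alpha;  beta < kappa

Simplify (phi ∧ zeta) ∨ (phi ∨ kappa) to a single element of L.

nu

phi ∧ zeta = zeta
phi ∨ kappa = nu
zeta ∨ nu = nu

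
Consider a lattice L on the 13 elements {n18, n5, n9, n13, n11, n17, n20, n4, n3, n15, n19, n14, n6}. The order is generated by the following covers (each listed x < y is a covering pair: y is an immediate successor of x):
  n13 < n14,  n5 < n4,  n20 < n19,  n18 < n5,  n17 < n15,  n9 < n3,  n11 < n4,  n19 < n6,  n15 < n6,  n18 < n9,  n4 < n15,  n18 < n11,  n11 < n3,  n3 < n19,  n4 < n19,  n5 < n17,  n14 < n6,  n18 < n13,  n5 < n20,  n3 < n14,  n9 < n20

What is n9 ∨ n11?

n3

Common upper bounds of {n9, n11}: n14, n19, n3, n6.
The least among these is n3.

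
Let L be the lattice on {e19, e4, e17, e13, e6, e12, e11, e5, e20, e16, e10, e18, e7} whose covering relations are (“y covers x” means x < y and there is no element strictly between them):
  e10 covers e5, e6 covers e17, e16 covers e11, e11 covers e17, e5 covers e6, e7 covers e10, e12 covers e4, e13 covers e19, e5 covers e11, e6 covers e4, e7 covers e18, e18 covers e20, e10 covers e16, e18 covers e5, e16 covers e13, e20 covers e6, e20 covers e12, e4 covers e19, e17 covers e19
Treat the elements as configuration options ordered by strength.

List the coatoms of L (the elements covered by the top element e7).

The coatoms are exactly the elements covered by e7: e10, e18.

e10, e18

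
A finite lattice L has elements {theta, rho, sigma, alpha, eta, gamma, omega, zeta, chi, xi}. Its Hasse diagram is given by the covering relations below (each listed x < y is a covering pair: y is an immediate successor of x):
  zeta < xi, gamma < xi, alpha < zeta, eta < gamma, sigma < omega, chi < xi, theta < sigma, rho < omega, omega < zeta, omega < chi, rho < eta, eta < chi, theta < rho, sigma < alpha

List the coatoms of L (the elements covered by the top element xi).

chi, gamma, zeta

The coatoms are exactly the elements covered by xi: chi, gamma, zeta.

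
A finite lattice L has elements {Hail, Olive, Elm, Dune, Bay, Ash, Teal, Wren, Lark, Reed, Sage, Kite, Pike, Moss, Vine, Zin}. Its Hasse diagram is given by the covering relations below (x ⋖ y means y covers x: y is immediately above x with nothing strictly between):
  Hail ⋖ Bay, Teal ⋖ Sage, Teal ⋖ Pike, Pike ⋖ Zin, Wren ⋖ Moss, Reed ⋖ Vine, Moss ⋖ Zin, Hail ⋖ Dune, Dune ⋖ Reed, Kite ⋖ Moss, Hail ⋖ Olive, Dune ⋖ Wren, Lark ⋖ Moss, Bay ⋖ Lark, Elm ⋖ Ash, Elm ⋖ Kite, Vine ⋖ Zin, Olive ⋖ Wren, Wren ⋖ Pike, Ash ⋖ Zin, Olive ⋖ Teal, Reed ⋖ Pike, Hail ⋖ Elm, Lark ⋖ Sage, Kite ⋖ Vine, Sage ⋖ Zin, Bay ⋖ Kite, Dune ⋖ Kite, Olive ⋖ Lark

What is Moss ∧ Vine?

Common lower bounds of {Moss, Vine}: Bay, Dune, Elm, Hail, Kite.
The greatest among these is Kite.

Kite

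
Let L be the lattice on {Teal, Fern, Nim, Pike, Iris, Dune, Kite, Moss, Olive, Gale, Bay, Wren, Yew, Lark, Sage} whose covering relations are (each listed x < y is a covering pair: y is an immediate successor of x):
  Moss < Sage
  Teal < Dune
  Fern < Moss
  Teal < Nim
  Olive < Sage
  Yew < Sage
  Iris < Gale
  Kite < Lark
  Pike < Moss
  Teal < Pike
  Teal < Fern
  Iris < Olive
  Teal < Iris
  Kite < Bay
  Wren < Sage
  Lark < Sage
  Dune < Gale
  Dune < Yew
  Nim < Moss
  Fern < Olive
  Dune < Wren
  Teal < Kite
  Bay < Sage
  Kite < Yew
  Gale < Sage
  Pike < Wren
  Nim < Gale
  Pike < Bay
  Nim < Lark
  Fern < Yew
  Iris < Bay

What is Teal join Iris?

Common upper bounds of {Teal, Iris}: Bay, Gale, Iris, Olive, Sage.
The least among these is Iris.

Iris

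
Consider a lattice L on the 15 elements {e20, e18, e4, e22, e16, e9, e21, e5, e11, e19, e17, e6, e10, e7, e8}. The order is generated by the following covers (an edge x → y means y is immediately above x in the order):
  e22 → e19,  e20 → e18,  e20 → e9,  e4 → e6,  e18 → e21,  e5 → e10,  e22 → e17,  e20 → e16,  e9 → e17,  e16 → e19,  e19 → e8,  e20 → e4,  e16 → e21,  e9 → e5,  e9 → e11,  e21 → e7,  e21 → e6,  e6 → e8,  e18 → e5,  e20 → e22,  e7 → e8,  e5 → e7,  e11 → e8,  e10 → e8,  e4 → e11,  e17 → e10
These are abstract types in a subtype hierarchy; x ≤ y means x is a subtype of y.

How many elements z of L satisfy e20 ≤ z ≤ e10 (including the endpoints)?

The interval [e20, e10] = {e10, e17, e18, e20, e22, e5, e9}, which has 7 elements.

7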